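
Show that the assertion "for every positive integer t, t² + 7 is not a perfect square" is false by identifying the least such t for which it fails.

Check each positive integer t in order until t² + 7 is a perfect square.
t = 1: 1² + 7 = 8, not a perfect square.
t = 2: 2² + 7 = 11, not a perfect square.
t = 3: 3² + 7 = 16 = 4², a perfect square.

t = 3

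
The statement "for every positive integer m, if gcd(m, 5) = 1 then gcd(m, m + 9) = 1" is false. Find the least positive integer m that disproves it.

m = 3

Check each positive integer m in order until gcd(m, 5) = 1 but gcd(m, m + 9) > 1.
For m = 1, 2 the conclusion holds.
m = 3: gcd(3, 12) = 3.
So m = 3 is the smallest counterexample.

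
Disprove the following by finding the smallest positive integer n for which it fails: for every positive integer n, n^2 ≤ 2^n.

We need the least positive integer n for which n^2 > 2^n.
n = 1: n^2 = 1 and 2^n = 2, so 1 ≤ 2.
n = 2: n^2 = 4 and 2^n = 4, so 4 ≤ 4.
n = 3: n^2 = 9 and 2^n = 8, so 9 > 8.
Hence n = 3 is a counterexample.

n = 3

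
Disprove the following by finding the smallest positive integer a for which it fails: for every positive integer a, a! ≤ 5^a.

a = 12

A counterexample is any positive integer a such that a! > 5^a; we check each in order.
For a = 1, 2, 3, 4, …, 9, 10, 11 the conclusion holds.
a = 12: a! = 479001600 and 5^a = 244140625, so 479001600 > 244140625.
Hence a = 12 is a counterexample.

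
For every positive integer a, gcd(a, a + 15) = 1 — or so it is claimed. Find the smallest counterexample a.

a = 1: gcd(1, 16) = 1.
a = 2: gcd(2, 17) = 1.
a = 3: gcd(3, 18) = 3.
Thus a = 3 disproves the claim, and no smaller a works.

a = 3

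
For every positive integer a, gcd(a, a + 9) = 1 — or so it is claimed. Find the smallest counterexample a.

a = 3

a = 1: gcd(1, 10) = 1.
a = 2: gcd(2, 11) = 1.
a = 3: gcd(3, 12) = 3.
Hence a = 3 is a counterexample.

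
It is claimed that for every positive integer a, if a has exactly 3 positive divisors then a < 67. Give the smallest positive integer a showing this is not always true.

The first 4 eligible values, up to a = 49, all satisfy the conclusion.
a = 121: τ(121) = 3; 121 ≥ 67.
Thus a = 121 disproves the claim, and no smaller a works.

a = 121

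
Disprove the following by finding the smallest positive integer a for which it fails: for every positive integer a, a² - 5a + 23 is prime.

a = 19

For a = 1, 2, 3, 4, …, 16, 17, 18 the conclusion holds.
a = 19: a² - 5a + 23 = 289 = 17 × 17, composite.
Hence a = 19 is a counterexample.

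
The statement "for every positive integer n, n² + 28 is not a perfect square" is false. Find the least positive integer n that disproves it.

n = 6

We need the least positive integer n for which n² + 28 is a perfect square.
The first 5 eligible values, up to n = 5, all satisfy the conclusion.
n = 6: 6² + 28 = 64 = 8², a perfect square.
Hence n = 6 is a counterexample.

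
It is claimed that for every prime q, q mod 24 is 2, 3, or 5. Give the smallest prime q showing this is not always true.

We need the least prime q for which the claim fails.
q = 2: 2 mod 24 = 2.
q = 3: 3 mod 24 = 3.
q = 5: 5 mod 24 = 5.
q = 7: 7 mod 24 = 7 — not in {2, 3, 5}.

q = 7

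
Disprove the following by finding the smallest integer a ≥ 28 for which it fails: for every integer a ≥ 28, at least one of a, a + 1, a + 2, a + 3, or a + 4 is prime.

a = 32

Check each integer a ≥ 28 in order until a, a + 1, a + 2, a + 3, a + 4 are all composite.
The first 4 eligible values, up to a = 31, all satisfy the conclusion.
a = 32: 32 = 2 × 16; 33 = 3 × 11; 34 = 2 × 17; 35 = 5 × 7; 36 = 2 × 18 — all composite.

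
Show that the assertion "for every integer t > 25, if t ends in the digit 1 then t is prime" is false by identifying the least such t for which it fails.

t = 51

Check each integer t > 25 in order until t ends in the digit 1 but t is not prime.
For t = 31, 41 the conclusion holds.
t = 51: 51 ends in 1; 51 = 3 × 17, composite.
Thus t = 51 disproves the claim, and no smaller t works.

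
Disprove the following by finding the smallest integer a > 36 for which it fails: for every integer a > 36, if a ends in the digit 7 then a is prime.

a = 57

A counterexample is any integer a > 36 such that a ends in the digit 7 but a is not prime; we check each in order.
a = 37: 37 ends in 7 and is prime.
a = 47: 47 ends in 7 and is prime.
a = 57: 57 ends in 7; 57 = 3 × 19, composite.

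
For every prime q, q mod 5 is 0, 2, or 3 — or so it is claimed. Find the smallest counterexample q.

Check each prime q in order until the claim fails.
The first 4 eligible values, up to q = 7, all satisfy the conclusion.
q = 11: 11 mod 5 = 1 — not in {0, 2, 3}.

q = 11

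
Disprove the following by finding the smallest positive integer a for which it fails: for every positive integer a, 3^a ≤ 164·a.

Check each positive integer a in order until 3^a > 164·a.
The first 6 eligible values, up to a = 6, all satisfy the conclusion.
a = 7: 3^a = 2187 and 164·a = 1148, so 2187 > 1148.
Thus a = 7 disproves the claim, and no smaller a works.

a = 7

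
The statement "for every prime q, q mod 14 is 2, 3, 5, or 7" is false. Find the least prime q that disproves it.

q = 11

The first 4 eligible values, up to q = 7, all satisfy the conclusion.
q = 11: 11 mod 14 = 11 — not in {2, 3, 5, 7}.
Thus q = 11 disproves the claim, and no smaller q works.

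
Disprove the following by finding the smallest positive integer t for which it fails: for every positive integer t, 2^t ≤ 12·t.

t = 7

Check each positive integer t in order until 2^t > 12·t.
The first 6 eligible values, up to t = 6, all satisfy the conclusion.
t = 7: 2^t = 128 and 12·t = 84, so 128 > 84.
Hence t = 7 is a counterexample.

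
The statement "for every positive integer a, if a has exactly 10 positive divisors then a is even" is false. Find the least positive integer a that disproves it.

Check each positive integer a in order until a has exactly 10 positive divisors but a is odd.
The first 9 eligible values, up to a = 368, all satisfy the conclusion.
a = 405: divisors of 405: 10 divisors; 405 is odd.

a = 405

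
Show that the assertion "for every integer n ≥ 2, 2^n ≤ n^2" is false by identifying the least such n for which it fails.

n = 5

A counterexample is any integer n ≥ 2 such that 2^n > n^2; we check each in order.
For n = 2, 3, 4 the conclusion holds.
n = 5: 2^n = 32 and n^2 = 25, so 32 > 25.
Hence n = 5 is a counterexample.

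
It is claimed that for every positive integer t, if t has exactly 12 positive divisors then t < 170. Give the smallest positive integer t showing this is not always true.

Check each positive integer t in order until t has exactly 12 positive divisors but the claim fails.
The first 12 eligible values, up to t = 160, all satisfy the conclusion.
t = 198: τ(198) = 12; 198 ≥ 170.
So t = 198 is the smallest counterexample.

t = 198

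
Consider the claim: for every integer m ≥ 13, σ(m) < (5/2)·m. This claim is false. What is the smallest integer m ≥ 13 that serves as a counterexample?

m = 24

Check each integer m ≥ 13 in order until the claim fails.
For m = 13, 14, 15, 16, …, 21, 22, 23 the conclusion holds.
m = 24: σ(24) = 60; 60 ≥ 60.
Thus m = 24 disproves the claim, and no smaller m works.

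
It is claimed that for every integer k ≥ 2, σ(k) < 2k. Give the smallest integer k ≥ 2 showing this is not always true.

k = 6

k = 2: σ(2) = 3; 3 < 4.
k = 3: σ(3) = 4; 4 < 6.
k = 4: σ(4) = 7; 7 < 8.
k = 5: σ(5) = 6; 6 < 10.
k = 6: σ(6) = 12; 12 ≥ 12.
So k = 6 is the smallest counterexample.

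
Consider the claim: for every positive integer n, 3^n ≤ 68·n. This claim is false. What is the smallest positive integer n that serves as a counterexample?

For n = 1, 2, 3, 4, 5 the conclusion holds.
n = 6: 3^n = 729 and 68·n = 408, so 729 > 408.

n = 6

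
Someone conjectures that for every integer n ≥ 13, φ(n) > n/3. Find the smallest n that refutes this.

The first 5 eligible values, up to n = 17, all satisfy the conclusion.
n = 18: φ(18) = 6 and 18/3 = 6, so φ(18) ≤ 18/3.
So n = 18 is the smallest counterexample.

n = 18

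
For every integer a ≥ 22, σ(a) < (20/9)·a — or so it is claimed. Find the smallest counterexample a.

a = 24

Check each integer a ≥ 22 in order until the claim fails.
a = 22: σ(22) = 36; 36 < 440/9.
a = 23: σ(23) = 24; 24 < 460/9.
a = 24: σ(24) = 60; 60 ≥ 160/3.
Hence a = 24 is a counterexample.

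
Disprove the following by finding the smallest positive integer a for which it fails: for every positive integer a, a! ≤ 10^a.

a = 25

The first 24 eligible values, up to a = 24, all satisfy the conclusion.
a = 25: a! = 15511210043330985984000000 and 10^a = 10000000000000000000000000, so 15511210043330985984000000 > 10000000000000000000000000.
Thus a = 25 disproves the claim, and no smaller a works.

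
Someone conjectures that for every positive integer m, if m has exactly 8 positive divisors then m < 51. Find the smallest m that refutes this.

m = 54

A counterexample is any positive integer m such that m has exactly 8 positive divisors but the claim fails; we check each in order.
m = 24: τ(24) = 8; 24 < 51.
m = 30: τ(30) = 8; 30 < 51.
m = 40: τ(40) = 8; 40 < 51.
m = 42: τ(42) = 8; 42 < 51.
m = 54: τ(54) = 8; 54 ≥ 51.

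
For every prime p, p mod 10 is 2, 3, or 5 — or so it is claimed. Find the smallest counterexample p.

We need the least prime p for which the claim fails.
p = 2: 2 mod 10 = 2.
p = 3: 3 mod 10 = 3.
p = 5: 5 mod 10 = 5.
p = 7: 7 mod 10 = 7 — not in {2, 3, 5}.
Hence p = 7 is a counterexample.

p = 7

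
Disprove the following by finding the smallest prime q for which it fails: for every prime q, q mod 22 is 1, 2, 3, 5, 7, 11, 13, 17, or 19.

Check each prime q in order until the claim fails.
For q = 2, 3, 5, 7, 11, 13, 17, 19, 23, 29 the conclusion holds.
q = 31: 31 mod 22 = 9 — not in {1, 2, 3, 5, 7, 11, 13, 17, 19}.

q = 31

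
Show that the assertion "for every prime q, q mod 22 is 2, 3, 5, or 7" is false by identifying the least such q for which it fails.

Check each prime q in order until the claim fails.
For q = 2, 3, 5, 7 the conclusion holds.
q = 11: 11 mod 22 = 11 — not in {2, 3, 5, 7}.
So q = 11 is the smallest counterexample.

q = 11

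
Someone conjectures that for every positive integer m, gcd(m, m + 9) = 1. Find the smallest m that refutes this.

m = 3

A counterexample is any positive integer m such that gcd(m, m + 9) > 1; we check each in order.
For m = 1, 2 the conclusion holds.
m = 3: gcd(3, 12) = 3.
Thus m = 3 disproves the claim, and no smaller m works.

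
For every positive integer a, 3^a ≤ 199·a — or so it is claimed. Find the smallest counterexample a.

We need the least positive integer a for which 3^a > 199·a.
For a = 1, 2, 3, 4, 5, 6 the conclusion holds.
a = 7: 3^a = 2187 and 199·a = 1393, so 2187 > 1393.
Thus a = 7 disproves the claim, and no smaller a works.

a = 7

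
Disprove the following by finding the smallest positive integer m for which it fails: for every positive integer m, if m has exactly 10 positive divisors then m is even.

m = 405

For m = 48, 80, 112, 162, 176, 208, 272, 304, 368 the conclusion holds.
m = 405: divisors of 405: 10 divisors; 405 is odd.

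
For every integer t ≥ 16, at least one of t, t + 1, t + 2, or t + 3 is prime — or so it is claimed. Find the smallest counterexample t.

A counterexample is any integer t ≥ 16 such that t, t + 1, t + 2, t + 3 are all composite; we check each in order.
The first 8 eligible values, up to t = 23, all satisfy the conclusion.
t = 24: 24 = 2 × 12; 25 = 5 × 5; 26 = 2 × 13; 27 = 3 × 9 — all composite.
Hence t = 24 is a counterexample.

t = 24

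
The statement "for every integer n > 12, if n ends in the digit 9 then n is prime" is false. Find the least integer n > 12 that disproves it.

n = 39

n = 19: 19 ends in 9 and is prime.
n = 29: 29 ends in 9 and is prime.
n = 39: 39 ends in 9; 39 = 3 × 13, composite.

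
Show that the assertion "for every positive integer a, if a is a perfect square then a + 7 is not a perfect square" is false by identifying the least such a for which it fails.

Check each positive integer a in order until a is a perfect square but a + 7 is a perfect square.
For a = 1, 4 the conclusion holds.
a = 9: 9 = 3² and 9 + 7 = 16 = 4².
Hence a = 9 is a counterexample.

a = 9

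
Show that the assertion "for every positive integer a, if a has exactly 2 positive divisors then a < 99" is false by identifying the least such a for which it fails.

A counterexample is any positive integer a such that a has exactly 2 positive divisors but the claim fails; we check each in order.
For a = 2, 3, 5, 7, …, 83, 89, 97 the conclusion holds.
a = 101: τ(101) = 2; 101 ≥ 99.
So a = 101 is the smallest counterexample.

a = 101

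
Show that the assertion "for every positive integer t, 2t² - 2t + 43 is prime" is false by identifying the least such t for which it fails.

t = 3

Check each positive integer t in order until 2t² - 2t + 43 is not prime.
t = 1: 2t² - 2t + 43 = 43, prime.
t = 2: 2t² - 2t + 43 = 47, prime.
t = 3: 2t² - 2t + 43 = 55 = 5 × 11, composite.
So t = 3 is the smallest counterexample.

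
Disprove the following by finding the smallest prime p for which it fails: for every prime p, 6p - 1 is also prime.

p = 11

We need the least prime p for which 6p - 1 is not prime.
For p = 2, 3, 5, 7 the conclusion holds.
p = 11: 6p - 1 = 65 = 5 × 13, not prime.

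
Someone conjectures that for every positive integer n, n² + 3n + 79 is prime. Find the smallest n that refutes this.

n = 5

For n = 1, 2, 3, 4 the conclusion holds.
n = 5: n² + 3n + 79 = 119 = 7 × 17, composite.
Thus n = 5 disproves the claim, and no smaller n works.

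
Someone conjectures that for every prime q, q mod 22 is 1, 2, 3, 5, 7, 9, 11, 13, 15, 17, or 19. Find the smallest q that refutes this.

Check each prime q in order until the claim fails.
The first 13 eligible values, up to q = 41, all satisfy the conclusion.
q = 43: 43 mod 22 = 21 — not in {1, 2, 3, 5, 7, 9, 11, 13, 15, 17, 19}.
Hence q = 43 is a counterexample.

q = 43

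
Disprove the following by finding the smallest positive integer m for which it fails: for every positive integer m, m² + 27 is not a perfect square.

m = 3

m = 1: 1² + 27 = 28, not a perfect square.
m = 2: 2² + 27 = 31, not a perfect square.
m = 3: 3² + 27 = 36 = 6², a perfect square.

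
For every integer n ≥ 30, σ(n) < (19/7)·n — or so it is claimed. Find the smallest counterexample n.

We need the least integer n ≥ 30 for which the claim fails.
For n = 30, 31, 32, 33, …, 57, 58, 59 the conclusion holds.
n = 60: σ(60) = 168; 168 ≥ 1140/7.

n = 60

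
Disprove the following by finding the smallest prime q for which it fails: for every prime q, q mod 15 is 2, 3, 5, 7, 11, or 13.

Check each prime q in order until the claim fails.
q = 2: 2 mod 15 = 2.
q = 3: 3 mod 15 = 3.
q = 5: 5 mod 15 = 5.
q = 7: 7 mod 15 = 7.
q = 11: 11 mod 15 = 11.
q = 13: 13 mod 15 = 13.
q = 17: 17 mod 15 = 2.
q = 19: 19 mod 15 = 4 — not in {2, 3, 5, 7, 11, 13}.
Hence q = 19 is a counterexample.

q = 19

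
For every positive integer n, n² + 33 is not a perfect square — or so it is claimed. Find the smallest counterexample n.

n = 4

We need the least positive integer n for which n² + 33 is a perfect square.
For n = 1, 2, 3 the conclusion holds.
n = 4: 4² + 33 = 49 = 7², a perfect square.
Thus n = 4 disproves the claim, and no smaller n works.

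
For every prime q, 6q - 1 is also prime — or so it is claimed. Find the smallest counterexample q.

q = 11

A counterexample is any prime q such that 6q - 1 is not prime; we check each in order.
For q = 2, 3, 5, 7 the conclusion holds.
q = 11: 6q - 1 = 65 = 5 × 13, not prime.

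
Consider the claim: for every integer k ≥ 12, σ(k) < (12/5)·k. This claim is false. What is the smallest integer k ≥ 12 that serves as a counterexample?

k = 24

The first 12 eligible values, up to k = 23, all satisfy the conclusion.
k = 24: σ(24) = 60; 60 ≥ 288/5.
So k = 24 is the smallest counterexample.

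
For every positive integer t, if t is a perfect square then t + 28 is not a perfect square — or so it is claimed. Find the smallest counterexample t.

t = 36

The first 5 eligible values, up to t = 25, all satisfy the conclusion.
t = 36: 36 = 6² and 36 + 28 = 64 = 8².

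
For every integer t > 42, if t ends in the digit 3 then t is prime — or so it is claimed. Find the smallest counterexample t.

t = 63

We need the least integer t > 42 for which t ends in the digit 3 but t is not prime.
For t = 43, 53 the conclusion holds.
t = 63: 63 ends in 3; 63 = 3 × 21, composite.
Hence t = 63 is a counterexample.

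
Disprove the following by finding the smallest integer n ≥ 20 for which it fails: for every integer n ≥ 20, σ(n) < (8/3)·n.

For n = 20, 21, 22, 23, …, 57, 58, 59 the conclusion holds.
n = 60: σ(60) = 168; 168 ≥ 160.
Hence n = 60 is a counterexample.

n = 60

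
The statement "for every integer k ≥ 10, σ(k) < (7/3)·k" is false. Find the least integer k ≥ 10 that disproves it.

k = 12

A counterexample is any integer k ≥ 10 such that the claim fails; we check each in order.
For k = 10, 11 the conclusion holds.
k = 12: σ(12) = 28; 28 ≥ 28.
Hence k = 12 is a counterexample.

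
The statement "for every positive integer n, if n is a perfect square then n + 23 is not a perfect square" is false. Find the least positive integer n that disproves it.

n = 121

The first 10 eligible values, up to n = 100, all satisfy the conclusion.
n = 121: 121 = 11² and 121 + 23 = 144 = 12².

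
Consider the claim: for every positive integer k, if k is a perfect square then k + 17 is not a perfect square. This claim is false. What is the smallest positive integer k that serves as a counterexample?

We need the least positive integer k for which k is a perfect square but k + 17 is a perfect square.
The first 7 eligible values, up to k = 49, all satisfy the conclusion.
k = 64: 64 = 8² and 64 + 17 = 81 = 9².
Thus k = 64 disproves the claim, and no smaller k works.

k = 64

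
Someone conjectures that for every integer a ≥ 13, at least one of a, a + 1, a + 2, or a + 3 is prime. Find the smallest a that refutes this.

We need the least integer a ≥ 13 for which a, a + 1, a + 2, a + 3 are all composite.
The first 11 eligible values, up to a = 23, all satisfy the conclusion.
a = 24: 24 = 2 × 12; 25 = 5 × 5; 26 = 2 × 13; 27 = 3 × 9 — all composite.

a = 24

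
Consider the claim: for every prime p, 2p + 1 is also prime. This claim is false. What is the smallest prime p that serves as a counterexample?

p = 7

For p = 2, 3, 5 the conclusion holds.
p = 7: 2p + 1 = 15 = 3 × 5, not prime.
So p = 7 is the smallest counterexample.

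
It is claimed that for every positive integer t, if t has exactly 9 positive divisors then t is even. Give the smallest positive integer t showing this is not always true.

t = 225

We need the least positive integer t for which t has exactly 9 positive divisors but t is odd.
t = 36: divisors of 36: 9 divisors; 36 is even.
t = 100: divisors of 100: 9 divisors; 100 is even.
t = 196: divisors of 196: 9 divisors; 196 is even.
t = 225: divisors of 225: 9 divisors; 225 is odd.
Hence t = 225 is a counterexample.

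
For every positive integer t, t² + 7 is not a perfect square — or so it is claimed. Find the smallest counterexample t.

t = 3

t = 1: 1² + 7 = 8, not a perfect square.
t = 2: 2² + 7 = 11, not a perfect square.
t = 3: 3² + 7 = 16 = 4², a perfect square.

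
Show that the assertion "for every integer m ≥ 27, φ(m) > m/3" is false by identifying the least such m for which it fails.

m = 30

We need the least integer m ≥ 27 for which the claim fails.
m = 27: φ(27) = 18 and 27/3 = 9, so φ(27) > 27/3.
m = 28: φ(28) = 12 and 28/3 = 28/3, so φ(28) > 28/3.
m = 29: φ(29) = 28 and 29/3 = 29/3, so φ(29) > 29/3.
m = 30: φ(30) = 8 and 30/3 = 10, so φ(30) ≤ 30/3.
Thus m = 30 disproves the claim, and no smaller m works.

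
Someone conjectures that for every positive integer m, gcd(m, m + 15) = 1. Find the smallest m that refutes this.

A counterexample is any positive integer m such that gcd(m, m + 15) > 1; we check each in order.
For m = 1, 2 the conclusion holds.
m = 3: gcd(3, 18) = 3.
Thus m = 3 disproves the claim, and no smaller m works.

m = 3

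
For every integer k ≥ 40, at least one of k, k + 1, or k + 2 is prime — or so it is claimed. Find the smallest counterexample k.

k = 44

A counterexample is any integer k ≥ 40 such that k, k + 1, k + 2 are all composite; we check each in order.
The first 4 eligible values, up to k = 43, all satisfy the conclusion.
k = 44: 44 = 2 × 22; 45 = 3 × 15; 46 = 2 × 23 — all composite.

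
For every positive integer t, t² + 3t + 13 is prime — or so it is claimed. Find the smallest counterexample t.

For t = 1, 2, 3, 4, 5, 6, 7, 8 the conclusion holds.
t = 9: t² + 3t + 13 = 121 = 11 × 11, composite.

t = 9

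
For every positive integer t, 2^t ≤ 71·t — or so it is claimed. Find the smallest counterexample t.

t = 10

A counterexample is any positive integer t such that 2^t > 71·t; we check each in order.
For t = 1, 2, 3, 4, 5, 6, 7, 8, 9 the conclusion holds.
t = 10: 2^t = 1024 and 71·t = 710, so 1024 > 710.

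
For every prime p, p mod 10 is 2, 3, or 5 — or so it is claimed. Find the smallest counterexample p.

p = 7

We need the least prime p for which the claim fails.
For p = 2, 3, 5 the conclusion holds.
p = 7: 7 mod 10 = 7 — not in {2, 3, 5}.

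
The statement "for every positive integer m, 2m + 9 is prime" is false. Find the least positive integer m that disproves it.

m = 3

For m = 1, 2 the conclusion holds.
m = 3: 2m + 9 = 15 = 3 × 5, composite.
So m = 3 is the smallest counterexample.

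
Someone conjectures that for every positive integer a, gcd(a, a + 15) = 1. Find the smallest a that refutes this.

a = 3

Check each positive integer a in order until gcd(a, a + 15) > 1.
For a = 1, 2 the conclusion holds.
a = 3: gcd(3, 18) = 3.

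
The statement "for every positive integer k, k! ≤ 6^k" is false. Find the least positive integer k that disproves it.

k = 14

The first 13 eligible values, up to k = 13, all satisfy the conclusion.
k = 14: k! = 87178291200 and 6^k = 78364164096, so 87178291200 > 78364164096.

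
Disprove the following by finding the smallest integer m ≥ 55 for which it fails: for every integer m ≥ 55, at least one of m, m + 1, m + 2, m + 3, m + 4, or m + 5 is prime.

A counterexample is any integer m ≥ 55 such that m, m + 1, m + 2, m + 3, m + 4, m + 5 are all composite; we check each in order.
For m = 55, 56, 57, 58, …, 87, 88, 89 the conclusion holds.
m = 90: 90 = 2 × 45; 91 = 7 × 13; 92 = 2 × 46; 93 = 3 × 31; 94 = 2 × 47; 95 = 5 × 19 — all composite.

m = 90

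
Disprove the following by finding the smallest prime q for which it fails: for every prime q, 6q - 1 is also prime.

q = 11

q = 2: 6q - 1 = 11, prime.
q = 3: 6q - 1 = 17, prime.
q = 5: 6q - 1 = 29, prime.
q = 7: 6q - 1 = 41, prime.
q = 11: 6q - 1 = 65 = 5 × 13, not prime.
So q = 11 is the smallest counterexample.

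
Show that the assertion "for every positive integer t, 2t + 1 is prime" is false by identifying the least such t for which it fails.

t = 1: 2t + 1 = 3, prime.
t = 2: 2t + 1 = 5, prime.
t = 3: 2t + 1 = 7, prime.
t = 4: 2t + 1 = 9 = 3 × 3, composite.
Hence t = 4 is a counterexample.

t = 4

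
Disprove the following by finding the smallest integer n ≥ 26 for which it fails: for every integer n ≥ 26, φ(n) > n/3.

We need the least integer n ≥ 26 for which the claim fails.
For n = 26, 27, 28, 29 the conclusion holds.
n = 30: φ(30) = 8 and 30/3 = 10, so φ(30) ≤ 30/3.
Hence n = 30 is a counterexample.

n = 30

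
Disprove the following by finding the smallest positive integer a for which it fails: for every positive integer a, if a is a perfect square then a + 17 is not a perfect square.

a = 64

We need the least positive integer a for which a is a perfect square but a + 17 is a perfect square.
a = 1: 1 + 17 = 18, not a perfect square.
a = 4: 4 + 17 = 21, not a perfect square.
a = 9: 9 + 17 = 26, not a perfect square.
a = 16: 16 + 17 = 33, not a perfect square.
a = 25: 25 + 17 = 42, not a perfect square.
a = 36: 36 + 17 = 53, not a perfect square.
a = 49: 49 + 17 = 66, not a perfect square.
a = 64: 64 = 8² and 64 + 17 = 81 = 9².
Hence a = 64 is a counterexample.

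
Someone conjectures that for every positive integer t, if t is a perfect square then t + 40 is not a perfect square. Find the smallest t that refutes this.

We need the least positive integer t for which t is a perfect square but t + 40 is a perfect square.
t = 1: 1 + 40 = 41, not a perfect square.
t = 4: 4 + 40 = 44, not a perfect square.
t = 9: 9 = 3² and 9 + 40 = 49 = 7².
Hence t = 9 is a counterexample.

t = 9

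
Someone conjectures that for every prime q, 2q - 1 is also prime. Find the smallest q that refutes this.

q = 2: 2q - 1 = 3, prime.
q = 3: 2q - 1 = 5, prime.
q = 5: 2q - 1 = 9 = 3 × 3, not prime.
So q = 5 is the smallest counterexample.

q = 5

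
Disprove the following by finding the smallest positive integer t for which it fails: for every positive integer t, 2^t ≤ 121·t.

t = 11

We need the least positive integer t for which 2^t > 121·t.
For t = 1, 2, 3, 4, 5, 6, 7, 8, 9, 10 the conclusion holds.
t = 11: 2^t = 2048 and 121·t = 1331, so 2048 > 1331.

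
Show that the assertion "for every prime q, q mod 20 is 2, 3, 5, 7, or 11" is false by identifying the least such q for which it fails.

q = 13

For q = 2, 3, 5, 7, 11 the conclusion holds.
q = 13: 13 mod 20 = 13 — not in {2, 3, 5, 7, 11}.
So q = 13 is the smallest counterexample.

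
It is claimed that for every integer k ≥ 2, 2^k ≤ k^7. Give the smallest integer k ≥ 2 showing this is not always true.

A counterexample is any integer k ≥ 2 such that 2^k > k^7; we check each in order.
For k = 2, 3, 4, 5, …, 34, 35, 36 the conclusion holds.
k = 37: 2^k = 137438953472 and k^7 = 94931877133, so 137438953472 > 94931877133.

k = 37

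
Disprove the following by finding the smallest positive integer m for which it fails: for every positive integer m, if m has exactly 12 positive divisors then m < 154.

m = 156

A counterexample is any positive integer m such that m has exactly 12 positive divisors but the claim fails; we check each in order.
For m = 60, 72, 84, 90, 96, 108, 126, 132, 140, 150 the conclusion holds.
m = 156: τ(156) = 12; 156 ≥ 154.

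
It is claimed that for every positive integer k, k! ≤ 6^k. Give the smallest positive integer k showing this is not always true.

We need the least positive integer k for which k! > 6^k.
The first 13 eligible values, up to k = 13, all satisfy the conclusion.
k = 14: k! = 87178291200 and 6^k = 78364164096, so 87178291200 > 78364164096.
Thus k = 14 disproves the claim, and no smaller k works.

k = 14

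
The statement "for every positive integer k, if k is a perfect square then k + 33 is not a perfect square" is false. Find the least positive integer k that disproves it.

For k = 1, 4, 9 the conclusion holds.
k = 16: 16 = 4² and 16 + 33 = 49 = 7².

k = 16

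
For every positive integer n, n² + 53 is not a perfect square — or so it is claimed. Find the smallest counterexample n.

A counterexample is any positive integer n such that n² + 53 is a perfect square; we check each in order.
For n = 1, 2, 3, 4, …, 23, 24, 25 the conclusion holds.
n = 26: 26² + 53 = 729 = 27², a perfect square.

n = 26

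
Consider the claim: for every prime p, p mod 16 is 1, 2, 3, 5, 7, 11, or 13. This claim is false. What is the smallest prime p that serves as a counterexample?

p = 31

Check each prime p in order until the claim fails.
For p = 2, 3, 5, 7, 11, 13, 17, 19, 23, 29 the conclusion holds.
p = 31: 31 mod 16 = 15 — not in {1, 2, 3, 5, 7, 11, 13}.
So p = 31 is the smallest counterexample.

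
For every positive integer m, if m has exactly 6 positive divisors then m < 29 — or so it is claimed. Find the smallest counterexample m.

We need the least positive integer m for which m has exactly 6 positive divisors but the claim fails.
The first 4 eligible values, up to m = 28, all satisfy the conclusion.
m = 32: τ(32) = 6; 32 ≥ 29.

m = 32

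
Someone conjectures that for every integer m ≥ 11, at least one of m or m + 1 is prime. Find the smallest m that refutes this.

m = 14

Check each integer m ≥ 11 in order until m, m + 1 are both composite.
m = 11: 11 is prime.
m = 12: 13 is prime.
m = 13: 13 is prime.
m = 14: 14 = 2 × 7; 15 = 3 × 5 — both composite.
Hence m = 14 is a counterexample.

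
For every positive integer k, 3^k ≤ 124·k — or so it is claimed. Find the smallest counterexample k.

k = 7

We need the least positive integer k for which 3^k > 124·k.
k = 1: 3^k = 3 and 124·k = 124, so 3 ≤ 124.
k = 2: 3^k = 9 and 124·k = 248, so 9 ≤ 248.
k = 3: 3^k = 27 and 124·k = 372, so 27 ≤ 372.
k = 4: 3^k = 81 and 124·k = 496, so 81 ≤ 496.
k = 5: 3^k = 243 and 124·k = 620, so 243 ≤ 620.
k = 6: 3^k = 729 and 124·k = 744, so 729 ≤ 744.
k = 7: 3^k = 2187 and 124·k = 868, so 2187 > 868.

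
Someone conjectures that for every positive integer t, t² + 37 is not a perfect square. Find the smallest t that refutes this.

For t = 1, 2, 3, 4, …, 15, 16, 17 the conclusion holds.
t = 18: 18² + 37 = 361 = 19², a perfect square.

t = 18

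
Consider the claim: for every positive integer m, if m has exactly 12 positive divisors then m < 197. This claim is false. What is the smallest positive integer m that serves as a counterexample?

Check each positive integer m in order until m has exactly 12 positive divisors but the claim fails.
For m = 60, 72, 84, 90, …, 150, 156, 160 the conclusion holds.
m = 198: τ(198) = 12; 198 ≥ 197.

m = 198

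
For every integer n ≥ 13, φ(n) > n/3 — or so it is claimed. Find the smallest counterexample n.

n = 18

n = 13: φ(13) = 12 and 13/3 = 13/3, so φ(13) > 13/3.
n = 14: φ(14) = 6 and 14/3 = 14/3, so φ(14) > 14/3.
n = 15: φ(15) = 8 and 15/3 = 5, so φ(15) > 15/3.
n = 16: φ(16) = 8 and 16/3 = 16/3, so φ(16) > 16/3.
n = 17: φ(17) = 16 and 17/3 = 17/3, so φ(17) > 17/3.
n = 18: φ(18) = 6 and 18/3 = 6, so φ(18) ≤ 18/3.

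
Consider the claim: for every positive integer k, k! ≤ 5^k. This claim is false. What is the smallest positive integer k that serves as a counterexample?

For k = 1, 2, 3, 4, …, 9, 10, 11 the conclusion holds.
k = 12: k! = 479001600 and 5^k = 244140625, so 479001600 > 244140625.
Hence k = 12 is a counterexample.

k = 12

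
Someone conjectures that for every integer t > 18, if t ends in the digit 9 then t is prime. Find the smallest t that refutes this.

t = 39

A counterexample is any integer t > 18 such that t ends in the digit 9 but t is not prime; we check each in order.
t = 19: 19 ends in 9 and is prime.
t = 29: 29 ends in 9 and is prime.
t = 39: 39 ends in 9; 39 = 3 × 13, composite.
Thus t = 39 disproves the claim, and no smaller t works.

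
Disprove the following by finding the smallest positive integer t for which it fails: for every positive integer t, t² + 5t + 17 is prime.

Check each positive integer t in order until t² + 5t + 17 is not prime.
For t = 1, 2, 3, 4, 5, 6, 7 the conclusion holds.
t = 8: t² + 5t + 17 = 121 = 11 × 11, composite.
Thus t = 8 disproves the claim, and no smaller t works.

t = 8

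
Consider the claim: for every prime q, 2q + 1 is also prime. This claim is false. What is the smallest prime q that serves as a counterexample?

We need the least prime q for which 2q + 1 is not prime.
q = 2: 2q + 1 = 5, prime.
q = 3: 2q + 1 = 7, prime.
q = 5: 2q + 1 = 11, prime.
q = 7: 2q + 1 = 15 = 3 × 5, not prime.

q = 7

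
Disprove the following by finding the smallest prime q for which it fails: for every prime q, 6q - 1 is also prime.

q = 11

A counterexample is any prime q such that 6q - 1 is not prime; we check each in order.
The first 4 eligible values, up to q = 7, all satisfy the conclusion.
q = 11: 6q - 1 = 65 = 5 × 13, not prime.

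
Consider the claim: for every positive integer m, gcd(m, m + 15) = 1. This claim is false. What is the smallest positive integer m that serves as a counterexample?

m = 3

Check each positive integer m in order until gcd(m, m + 15) > 1.
For m = 1, 2 the conclusion holds.
m = 3: gcd(3, 18) = 3.
Thus m = 3 disproves the claim, and no smaller m works.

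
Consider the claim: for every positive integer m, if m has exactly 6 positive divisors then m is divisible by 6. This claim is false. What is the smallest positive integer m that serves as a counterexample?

Check each positive integer m in order until m has exactly 6 positive divisors but m is not divisible by 6.
m = 12: τ(12) = 6; 12 mod 6 = 0.
m = 18: τ(18) = 6; 18 mod 6 = 0.
m = 20: τ(20) = 6; 20 mod 6 = 2.
So m = 20 is the smallest counterexample.

m = 20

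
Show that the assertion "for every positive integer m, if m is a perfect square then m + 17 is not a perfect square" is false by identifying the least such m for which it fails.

Check each positive integer m in order until m is a perfect square but m + 17 is a perfect square.
m = 1: 1 + 17 = 18, not a perfect square.
m = 4: 4 + 17 = 21, not a perfect square.
m = 9: 9 + 17 = 26, not a perfect square.
m = 16: 16 + 17 = 33, not a perfect square.
m = 25: 25 + 17 = 42, not a perfect square.
m = 36: 36 + 17 = 53, not a perfect square.
m = 49: 49 + 17 = 66, not a perfect square.
m = 64: 64 = 8² and 64 + 17 = 81 = 9².

m = 64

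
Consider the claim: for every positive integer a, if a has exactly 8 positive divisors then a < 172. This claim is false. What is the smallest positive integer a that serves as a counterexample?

a = 174

Check each positive integer a in order until a has exactly 8 positive divisors but the claim fails.
For a = 24, 30, 40, 42, …, 154, 165, 170 the conclusion holds.
a = 174: τ(174) = 8; 174 ≥ 172.
Hence a = 174 is a counterexample.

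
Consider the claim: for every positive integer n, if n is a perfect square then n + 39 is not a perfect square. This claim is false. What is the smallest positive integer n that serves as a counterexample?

n = 25

We need the least positive integer n for which n is a perfect square but n + 39 is a perfect square.
The first 4 eligible values, up to n = 16, all satisfy the conclusion.
n = 25: 25 = 5² and 25 + 39 = 64 = 8².
Thus n = 25 disproves the claim, and no smaller n works.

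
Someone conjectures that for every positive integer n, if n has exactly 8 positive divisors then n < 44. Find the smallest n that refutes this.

Check each positive integer n in order until n has exactly 8 positive divisors but the claim fails.
The first 4 eligible values, up to n = 42, all satisfy the conclusion.
n = 54: τ(54) = 8; 54 ≥ 44.
Hence n = 54 is a counterexample.

n = 54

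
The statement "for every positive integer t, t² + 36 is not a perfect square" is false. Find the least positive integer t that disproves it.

t = 8

We need the least positive integer t for which t² + 36 is a perfect square.
t = 1: 1² + 36 = 37, not a perfect square.
t = 2: 2² + 36 = 40, not a perfect square.
t = 3: 3² + 36 = 45, not a perfect square.
t = 4: 4² + 36 = 52, not a perfect square.
t = 5: 5² + 36 = 61, not a perfect square.
t = 6: 6² + 36 = 72, not a perfect square.
t = 7: 7² + 36 = 85, not a perfect square.
t = 8: 8² + 36 = 100 = 10², a perfect square.
Hence t = 8 is a counterexample.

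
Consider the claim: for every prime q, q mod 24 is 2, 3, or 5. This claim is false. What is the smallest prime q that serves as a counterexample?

q = 7

q = 2: 2 mod 24 = 2.
q = 3: 3 mod 24 = 3.
q = 5: 5 mod 24 = 5.
q = 7: 7 mod 24 = 7 — not in {2, 3, 5}.
Thus q = 7 disproves the claim, and no smaller q works.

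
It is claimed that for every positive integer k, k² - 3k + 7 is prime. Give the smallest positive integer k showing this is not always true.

k = 6

k = 1: k² - 3k + 7 = 5, prime.
k = 2: k² - 3k + 7 = 5, prime.
k = 3: k² - 3k + 7 = 7, prime.
k = 4: k² - 3k + 7 = 11, prime.
k = 5: k² - 3k + 7 = 17, prime.
k = 6: k² - 3k + 7 = 25 = 5 × 5, composite.
Thus k = 6 disproves the claim, and no smaller k works.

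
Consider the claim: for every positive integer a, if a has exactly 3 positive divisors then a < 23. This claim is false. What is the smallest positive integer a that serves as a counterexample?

a = 25

a = 4: τ(4) = 3; 4 < 23.
a = 9: τ(9) = 3; 9 < 23.
a = 25: τ(25) = 3; 25 ≥ 23.
So a = 25 is the smallest counterexample.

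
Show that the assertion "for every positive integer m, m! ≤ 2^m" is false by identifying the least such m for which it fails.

m = 4

We need the least positive integer m for which m! > 2^m.
For m = 1, 2, 3 the conclusion holds.
m = 4: m! = 24 and 2^m = 16, so 24 > 16.
Hence m = 4 is a counterexample.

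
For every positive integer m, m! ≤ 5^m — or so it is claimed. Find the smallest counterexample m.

m = 12

The first 11 eligible values, up to m = 11, all satisfy the conclusion.
m = 12: m! = 479001600 and 5^m = 244140625, so 479001600 > 244140625.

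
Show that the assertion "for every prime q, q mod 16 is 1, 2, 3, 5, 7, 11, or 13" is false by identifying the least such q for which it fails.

For q = 2, 3, 5, 7, 11, 13, 17, 19, 23, 29 the conclusion holds.
q = 31: 31 mod 16 = 15 — not in {1, 2, 3, 5, 7, 11, 13}.
Hence q = 31 is a counterexample.

q = 31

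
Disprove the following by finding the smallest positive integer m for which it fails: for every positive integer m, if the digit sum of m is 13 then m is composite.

m = 67

A counterexample is any positive integer m such that the digit sum of m is 13 but m is prime; we check each in order.
For m = 49, 58 the conclusion holds.
m = 67: digit sum 13; 67 is prime, not composite.
So m = 67 is the smallest counterexample.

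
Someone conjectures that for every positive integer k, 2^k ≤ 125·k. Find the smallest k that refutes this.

k = 11

Check each positive integer k in order until 2^k > 125·k.
The first 10 eligible values, up to k = 10, all satisfy the conclusion.
k = 11: 2^k = 2048 and 125·k = 1375, so 2048 > 1375.
Hence k = 11 is a counterexample.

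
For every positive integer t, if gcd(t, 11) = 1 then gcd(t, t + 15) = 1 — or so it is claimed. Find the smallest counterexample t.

t = 1: gcd(1, 16) = 1.
t = 2: gcd(2, 17) = 1.
t = 3: gcd(3, 18) = 3.
Thus t = 3 disproves the claim, and no smaller t works.

t = 3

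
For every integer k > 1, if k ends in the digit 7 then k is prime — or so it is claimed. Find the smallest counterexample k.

We need the least integer k > 1 for which k ends in the digit 7 but k is not prime.
k = 7: 7 ends in 7 and is prime.
k = 17: 17 ends in 7 and is prime.
k = 27: 27 ends in 7; 27 = 3 × 9, composite.

k = 27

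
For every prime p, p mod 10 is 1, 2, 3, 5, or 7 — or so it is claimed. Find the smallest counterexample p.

p = 19

A counterexample is any prime p such that the claim fails; we check each in order.
p = 2: 2 mod 10 = 2.
p = 3: 3 mod 10 = 3.
p = 5: 5 mod 10 = 5.
p = 7: 7 mod 10 = 7.
p = 11: 11 mod 10 = 1.
p = 13: 13 mod 10 = 3.
p = 17: 17 mod 10 = 7.
p = 19: 19 mod 10 = 9 — not in {1, 2, 3, 5, 7}.
Thus p = 19 disproves the claim, and no smaller p works.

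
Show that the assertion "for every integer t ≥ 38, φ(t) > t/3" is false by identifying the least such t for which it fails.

t = 42

A counterexample is any integer t ≥ 38 such that the claim fails; we check each in order.
The first 4 eligible values, up to t = 41, all satisfy the conclusion.
t = 42: φ(42) = 12 and 42/3 = 14, so φ(42) ≤ 42/3.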